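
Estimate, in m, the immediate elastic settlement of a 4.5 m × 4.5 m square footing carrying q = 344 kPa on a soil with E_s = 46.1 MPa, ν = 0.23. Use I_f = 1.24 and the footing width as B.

Immediate (elastic) settlement: S_e = q·B·(1−ν²)/E_s · I_f.
E_s = 46.1 MPa = 46100 kPa.
S_e = 344 × 4.5 × (1 − 0.23²) / 46100 × 1.24
    = 344 × 4.5 × 0.9471 / 46100 × 1.24
    = 0.03944 m

S_e ≈ 0.0394 m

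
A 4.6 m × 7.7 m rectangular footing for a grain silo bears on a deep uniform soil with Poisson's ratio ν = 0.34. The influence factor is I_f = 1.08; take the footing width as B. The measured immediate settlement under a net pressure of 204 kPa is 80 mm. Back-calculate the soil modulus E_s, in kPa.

E_s ≈ 11200 kPa

S_e = q·B·(1−ν²)/E_s · I_f  ⇒  E_s = q·B·(1−ν²)·I_f / S_e.
E_s = 204 × 4.6 × 0.8844 × 1.08 / 0.08 = 11200 kPa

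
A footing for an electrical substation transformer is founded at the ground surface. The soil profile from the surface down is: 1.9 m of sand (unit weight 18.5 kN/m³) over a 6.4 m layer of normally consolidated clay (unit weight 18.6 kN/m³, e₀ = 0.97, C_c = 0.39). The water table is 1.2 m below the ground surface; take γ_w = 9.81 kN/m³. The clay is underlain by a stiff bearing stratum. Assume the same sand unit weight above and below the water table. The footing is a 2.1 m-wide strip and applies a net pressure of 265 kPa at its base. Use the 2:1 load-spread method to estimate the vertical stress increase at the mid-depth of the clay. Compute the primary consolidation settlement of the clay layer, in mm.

S_c ≈ 475 mm

Mid-depth of clay below the ground surface: z = 1.9 + 6.4/2 = 5.1 m.
Total vertical stress at mid-clay: σ_v = 18.5×1.9 + 18.6×3.2 = 94.67 kPa.
Pore pressure: u = 9.81×(5.1 − 1.2) = 38.259 kPa.
Initial effective stress: σ'_0 = σ_v − u = 94.67 − 38.259 = 56.411 kPa.
Stress increase at mid-clay by the 2:1 spreading method:
Δσ = qB/(B+z) = 265×2.1/(2.1+5.1) = 77.292 kPa
Final effective stress: σ'_f = σ'_0 + Δσ = 56.411 + 77.292 = 133.7 kPa.
Normally consolidated clay, so the full stress increment lies on the virgin compression line:
S_c = C_c·H/(1+e₀)·log₁₀(σ'_f/σ'_0) = 0.39×6.4/(1+0.97)×log₁₀(133.7/56.411)
    = 1.267 × 0.37477 = 0.4748 m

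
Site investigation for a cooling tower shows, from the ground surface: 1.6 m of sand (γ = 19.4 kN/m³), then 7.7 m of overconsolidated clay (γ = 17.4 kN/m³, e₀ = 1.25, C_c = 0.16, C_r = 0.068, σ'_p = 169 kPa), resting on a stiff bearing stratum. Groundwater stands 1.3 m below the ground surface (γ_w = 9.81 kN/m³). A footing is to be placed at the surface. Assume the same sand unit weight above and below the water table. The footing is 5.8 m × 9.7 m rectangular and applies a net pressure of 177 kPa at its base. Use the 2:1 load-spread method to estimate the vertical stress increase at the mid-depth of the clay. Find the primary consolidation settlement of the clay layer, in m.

S_c ≈ 0.071 m

Mid-depth of clay below the ground surface: z = 1.6 + 7.7/2 = 5.45 m.
Total vertical stress at mid-clay: σ_v = 19.4×1.6 + 17.4×3.85 = 98.03 kPa.
Pore pressure: u = 9.81×(5.45 − 1.3) = 40.712 kPa.
Initial effective stress: σ'_0 = σ_v − u = 98.03 − 40.712 = 57.318 kPa.
Stress increase at mid-clay by the 2:1 spreading method:
Δσ = qBL/((B+z)(L+z)) = 177×5.8×9.7/((5.8+5.45)(9.7+5.45)) = 58.426 kPa
Final effective stress: σ'_f = 57.318 + 58.426 = 115.74 kPa.
σ'_f = 115.74 ≤ σ'_p = 169 kPa, so the clay remains overconsolidated and only the recompression index applies:
S_c = C_r·H/(1+e₀)·log₁₀(σ'_f/σ'_0) = 0.068×7.7/2.25×log₁₀(115.74/57.318)
    = 0.23271 × 0.30519 = 0.07102 m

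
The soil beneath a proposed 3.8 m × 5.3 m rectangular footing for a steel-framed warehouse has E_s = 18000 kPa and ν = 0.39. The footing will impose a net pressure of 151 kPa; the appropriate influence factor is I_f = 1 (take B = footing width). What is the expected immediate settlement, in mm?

Immediate (elastic) settlement: S_e = q·B·(1−ν²)/E_s · I_f.
S_e = 151 × 3.8 × (1 − 0.39²) / 18000 × 1
    = 151 × 3.8 × 0.8479 / 18000 × 1
    = 0.02703 m = 27.03 mm

S_e ≈ 27 mm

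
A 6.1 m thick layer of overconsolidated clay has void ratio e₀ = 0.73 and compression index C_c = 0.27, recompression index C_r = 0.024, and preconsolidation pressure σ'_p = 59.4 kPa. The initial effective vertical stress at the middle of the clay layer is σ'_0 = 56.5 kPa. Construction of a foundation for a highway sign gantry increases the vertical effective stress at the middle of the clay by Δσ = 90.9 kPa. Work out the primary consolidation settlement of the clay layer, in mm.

S_c ≈ 378 mm

Final effective stress: σ'_f = 56.5 + 90.9 = 147.4 kPa.
σ'_f = 147.4 > σ'_p = 59.4 kPa, so the stress path crosses the preconsolidation pressure — recompression up to σ'_p, then virgin compression beyond:
S_c = H/(1+e₀)·[C_r·log₁₀(σ'_p/σ'_0) + C_c·log₁₀(σ'_f/σ'_p)]
    = 6.1/1.73 × [0.024×log₁₀(59.4/56.5) + 0.27×log₁₀(147.4/59.4)]
    = 3.526 × [0.00052171 + 0.10657] = 0.3776 m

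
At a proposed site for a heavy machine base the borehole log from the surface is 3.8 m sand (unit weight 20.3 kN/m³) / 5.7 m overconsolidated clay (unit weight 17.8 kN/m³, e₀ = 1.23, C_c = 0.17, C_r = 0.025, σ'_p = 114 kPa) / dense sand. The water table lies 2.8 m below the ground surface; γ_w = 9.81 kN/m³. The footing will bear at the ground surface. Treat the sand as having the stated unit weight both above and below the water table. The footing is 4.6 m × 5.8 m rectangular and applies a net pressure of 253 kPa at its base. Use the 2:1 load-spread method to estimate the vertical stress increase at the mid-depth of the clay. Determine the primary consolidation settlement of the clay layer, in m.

S_c ≈ 0.043 m

Mid-depth of clay below the ground surface: z = 3.8 + 5.7/2 = 6.65 m.
Total vertical stress at mid-clay: σ_v = 20.3×3.8 + 17.8×2.85 = 127.87 kPa.
Pore pressure: u = 9.81×(6.65 − 2.8) = 37.769 kPa.
Initial effective stress: σ'_0 = σ_v − u = 127.87 − 37.769 = 90.101 kPa.
Stress increase at mid-clay by the 2:1 spreading method:
Δσ = qBL/((B+z)(L+z)) = 253×4.6×5.8/((4.6+6.65)(5.8+6.65)) = 48.193 kPa
Final effective stress: σ'_f = 90.101 + 48.193 = 138.29 kPa.
σ'_f = 138.29 > σ'_p = 114 kPa, so the stress path crosses the preconsolidation pressure — recompression up to σ'_p, then virgin compression beyond:
S_c = H/(1+e₀)·[C_r·log₁₀(σ'_p/σ'_0) + C_c·log₁₀(σ'_f/σ'_p)]
    = 5.7/2.23 × [0.025×log₁₀(114/90.101) + 0.17×log₁₀(138.29/114)]
    = 2.5561 × [0.0025544 + 0.014261] = 0.04298 m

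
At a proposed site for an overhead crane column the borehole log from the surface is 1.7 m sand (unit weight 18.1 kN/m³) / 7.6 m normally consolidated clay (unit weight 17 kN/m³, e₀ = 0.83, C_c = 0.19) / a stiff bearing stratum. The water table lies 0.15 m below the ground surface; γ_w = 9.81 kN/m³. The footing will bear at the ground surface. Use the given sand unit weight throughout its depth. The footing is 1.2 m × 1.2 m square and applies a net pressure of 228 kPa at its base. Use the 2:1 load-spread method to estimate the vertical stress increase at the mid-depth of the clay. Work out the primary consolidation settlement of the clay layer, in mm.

Mid-depth of clay below the ground surface: z = 1.7 + 7.6/2 = 5.5 m.
Total vertical stress at mid-clay: σ_v = 18.1×1.7 + 17×3.8 = 95.37 kPa.
Pore pressure: u = 9.81×(5.5 − 0.15) = 52.483 kPa.
Initial effective stress: σ'_0 = σ_v − u = 95.37 − 52.483 = 42.887 kPa.
Stress increase at mid-clay by the 2:1 spreading method:
Δσ = qBL/((B+z)(L+z)) = 228×1.2×1.2/((1.2+5.5)(1.2+5.5)) = 7.3139 kPa
Final effective stress: σ'_f = σ'_0 + Δσ = 42.887 + 7.3139 = 50.201 kPa.
Normally consolidated clay, so the full stress increment lies on the virgin compression line:
S_c = C_c·H/(1+e₀)·log₁₀(σ'_f/σ'_0) = 0.19×7.6/(1+0.83)×log₁₀(50.201/42.887)
    = 0.78907 × 0.068387 = 0.05396 m

S_c ≈ 54 mm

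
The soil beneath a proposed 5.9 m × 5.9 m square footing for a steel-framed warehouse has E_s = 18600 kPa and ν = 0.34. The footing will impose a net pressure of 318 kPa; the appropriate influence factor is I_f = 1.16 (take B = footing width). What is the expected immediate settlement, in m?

S_e ≈ 0.103 m

Immediate (elastic) settlement: S_e = q·B·(1−ν²)/E_s · I_f.
S_e = 318 × 5.9 × (1 − 0.34²) / 18600 × 1.16
    = 318 × 5.9 × 0.8844 / 18600 × 1.16
    = 0.1035 m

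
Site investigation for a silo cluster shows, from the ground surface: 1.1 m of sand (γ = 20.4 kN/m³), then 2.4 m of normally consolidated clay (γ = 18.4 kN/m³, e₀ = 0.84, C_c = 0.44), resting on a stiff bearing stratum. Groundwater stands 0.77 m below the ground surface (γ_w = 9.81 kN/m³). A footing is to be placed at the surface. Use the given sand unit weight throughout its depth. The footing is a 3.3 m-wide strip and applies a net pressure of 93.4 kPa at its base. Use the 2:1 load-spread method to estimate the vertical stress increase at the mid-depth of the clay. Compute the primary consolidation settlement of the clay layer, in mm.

S_c ≈ 262 mm

Mid-depth of clay below the ground surface: z = 1.1 + 2.4/2 = 2.3 m.
Total vertical stress at mid-clay: σ_v = 20.4×1.1 + 18.4×1.2 = 44.52 kPa.
Pore pressure: u = 9.81×(2.3 − 0.77) = 15.009 kPa.
Initial effective stress: σ'_0 = σ_v − u = 44.52 − 15.009 = 29.511 kPa.
Stress increase at mid-clay by the 2:1 spreading method:
Δσ = qB/(B+z) = 93.4×3.3/(3.3+2.3) = 55.039 kPa
Final effective stress: σ'_f = σ'_0 + Δσ = 29.511 + 55.039 = 84.55 kPa.
Normally consolidated clay, so the full stress increment lies on the virgin compression line:
S_c = C_c·H/(1+e₀)·log₁₀(σ'_f/σ'_0) = 0.44×2.4/(1+0.84)×log₁₀(84.55/29.511)
    = 0.57391 × 0.45713 = 0.2624 m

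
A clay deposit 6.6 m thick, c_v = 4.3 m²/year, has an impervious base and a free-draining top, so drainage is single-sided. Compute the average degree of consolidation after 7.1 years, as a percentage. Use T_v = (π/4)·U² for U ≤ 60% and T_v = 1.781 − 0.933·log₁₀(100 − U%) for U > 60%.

Drainage path length: H_d = H = 6.6 m (single drainage).
T_v = c_v·t/H_d² = 4.3×7.1/6.6² = 0.70087.
T_v = 0.70087 corresponds to the U > 60% branch:
U = 1 − 10^((1.781 − T_v)/0.933)/100 = 0.8562

U ≈ 85.6 %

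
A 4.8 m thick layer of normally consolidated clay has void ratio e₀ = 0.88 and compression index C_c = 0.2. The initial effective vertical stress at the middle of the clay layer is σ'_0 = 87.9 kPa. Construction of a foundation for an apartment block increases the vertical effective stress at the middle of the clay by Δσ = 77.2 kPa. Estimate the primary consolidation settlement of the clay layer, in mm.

S_c ≈ 140 mm

Final effective stress: σ'_f = σ'_0 + Δσ = 87.9 + 77.2 = 165.1 kPa.
Normally consolidated clay, so the full stress increment lies on the virgin compression line:
S_c = C_c·H/(1+e₀)·log₁₀(σ'_f/σ'_0) = 0.2×4.8/(1+0.88)×log₁₀(165.1/87.9)
    = 0.51064 × 0.27376 = 0.1398 m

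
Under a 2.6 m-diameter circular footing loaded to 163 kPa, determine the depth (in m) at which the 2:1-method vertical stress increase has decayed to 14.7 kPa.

z ≈ 6.06 m

2:1 spreading — at depth z the loaded area has grown by z in each plan dimension:
qD²/(D+z)² = Δσ_z ⇒ z = D(√(q/Δσ_z) − 1) = 2.6×(√(163/14.7) − 1) = 6.058 m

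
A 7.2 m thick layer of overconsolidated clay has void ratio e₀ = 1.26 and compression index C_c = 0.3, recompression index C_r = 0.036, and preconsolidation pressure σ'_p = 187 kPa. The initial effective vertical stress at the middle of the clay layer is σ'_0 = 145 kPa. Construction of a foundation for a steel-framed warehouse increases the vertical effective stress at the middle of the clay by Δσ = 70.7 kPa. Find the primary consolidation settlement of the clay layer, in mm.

S_c ≈ 71.9 mm

Final effective stress: σ'_f = 145 + 70.7 = 215.7 kPa.
σ'_f = 215.7 > σ'_p = 187 kPa, so the stress path crosses the preconsolidation pressure — recompression up to σ'_p, then virgin compression beyond:
S_c = H/(1+e₀)·[C_r·log₁₀(σ'_p/σ'_0) + C_c·log₁₀(σ'_f/σ'_p)]
    = 7.2/2.26 × [0.036×log₁₀(187/145) + 0.3×log₁₀(215.7/187)]
    = 3.1858 × [0.003977 + 0.018603] = 0.07194 m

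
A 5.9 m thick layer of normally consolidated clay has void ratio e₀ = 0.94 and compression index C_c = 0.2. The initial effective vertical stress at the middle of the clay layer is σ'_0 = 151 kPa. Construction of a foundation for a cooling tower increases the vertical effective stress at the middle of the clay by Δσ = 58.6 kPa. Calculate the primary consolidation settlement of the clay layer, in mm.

Final effective stress: σ'_f = σ'_0 + Δσ = 151 + 58.6 = 209.6 kPa.
Normally consolidated clay, so the full stress increment lies on the virgin compression line:
S_c = C_c·H/(1+e₀)·log₁₀(σ'_f/σ'_0) = 0.2×5.9/(1+0.94)×log₁₀(209.6/151)
    = 0.60825 × 0.14241 = 0.08662 m

S_c ≈ 86.6 mm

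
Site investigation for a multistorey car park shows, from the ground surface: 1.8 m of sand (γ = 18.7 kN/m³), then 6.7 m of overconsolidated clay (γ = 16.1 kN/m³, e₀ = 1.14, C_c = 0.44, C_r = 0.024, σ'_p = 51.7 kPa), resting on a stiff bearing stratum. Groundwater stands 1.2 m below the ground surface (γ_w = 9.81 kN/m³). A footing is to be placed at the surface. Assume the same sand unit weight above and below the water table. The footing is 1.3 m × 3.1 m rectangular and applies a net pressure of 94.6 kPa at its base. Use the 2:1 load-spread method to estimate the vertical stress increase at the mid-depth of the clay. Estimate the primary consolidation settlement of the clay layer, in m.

S_c ≈ 0.0497 m

Mid-depth of clay below the ground surface: z = 1.8 + 6.7/2 = 5.15 m.
Total vertical stress at mid-clay: σ_v = 18.7×1.8 + 16.1×3.35 = 87.595 kPa.
Pore pressure: u = 9.81×(5.15 − 1.2) = 38.75 kPa.
Initial effective stress: σ'_0 = σ_v − u = 87.595 − 38.75 = 48.845 kPa.
Stress increase at mid-clay by the 2:1 spreading method:
Δσ = qBL/((B+z)(L+z)) = 94.6×1.3×3.1/((1.3+5.15)(3.1+5.15)) = 7.1644 kPa
Final effective stress: σ'_f = 48.845 + 7.1644 = 56.009 kPa.
σ'_f = 56.009 > σ'_p = 51.7 kPa, so the stress path crosses the preconsolidation pressure — recompression up to σ'_p, then virgin compression beyond:
S_c = H/(1+e₀)·[C_r·log₁₀(σ'_p/σ'_0) + C_c·log₁₀(σ'_f/σ'_p)]
    = 6.7/2.14 × [0.024×log₁₀(51.7/48.845) + 0.44×log₁₀(56.009/51.7)]
    = 3.1308 × [0.00059209 + 0.015298] = 0.04975 m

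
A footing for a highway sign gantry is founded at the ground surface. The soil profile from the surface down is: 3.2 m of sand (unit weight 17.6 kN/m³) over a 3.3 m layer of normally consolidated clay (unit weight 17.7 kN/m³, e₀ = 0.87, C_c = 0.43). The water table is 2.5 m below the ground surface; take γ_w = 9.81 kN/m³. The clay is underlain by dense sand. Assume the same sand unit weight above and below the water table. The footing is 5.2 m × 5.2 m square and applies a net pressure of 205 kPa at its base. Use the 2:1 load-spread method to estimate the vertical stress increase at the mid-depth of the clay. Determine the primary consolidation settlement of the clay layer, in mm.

S_c ≈ 208 mm

Mid-depth of clay below the ground surface: z = 3.2 + 3.3/2 = 4.85 m.
Total vertical stress at mid-clay: σ_v = 17.6×3.2 + 17.7×1.65 = 85.525 kPa.
Pore pressure: u = 9.81×(4.85 − 2.5) = 23.054 kPa.
Initial effective stress: σ'_0 = σ_v − u = 85.525 − 23.054 = 62.471 kPa.
Stress increase at mid-clay by the 2:1 spreading method:
Δσ = qBL/((B+z)(L+z)) = 205×5.2×5.2/((5.2+4.85)(5.2+4.85)) = 54.882 kPa
Final effective stress: σ'_f = σ'_0 + Δσ = 62.471 + 54.882 = 117.35 kPa.
Normally consolidated clay, so the full stress increment lies on the virgin compression line:
S_c = C_c·H/(1+e₀)·log₁₀(σ'_f/σ'_0) = 0.43×3.3/(1+0.87)×log₁₀(117.35/62.471)
    = 0.75882 × 0.2738 = 0.2078 m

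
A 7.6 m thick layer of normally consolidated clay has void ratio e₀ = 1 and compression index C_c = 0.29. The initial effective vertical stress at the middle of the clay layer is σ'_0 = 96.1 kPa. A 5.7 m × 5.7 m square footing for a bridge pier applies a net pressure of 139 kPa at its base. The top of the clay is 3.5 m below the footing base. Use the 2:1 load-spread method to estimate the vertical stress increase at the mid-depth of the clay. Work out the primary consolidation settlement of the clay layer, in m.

S_c ≈ 0.117 m

Mid-depth of clay below the footing base: z = 3.5 + 7.6/2 = 7.3 m.
Stress increase at mid-clay by the 2:1 spreading method:
Δσ = qBL/((B+z)(L+z)) = 139×5.7×5.7/((5.7+7.3)(5.7+7.3)) = 26.723 kPa
Final effective stress: σ'_f = σ'_0 + Δσ = 96.1 + 26.723 = 122.82 kPa.
Normally consolidated clay, so the full stress increment lies on the virgin compression line:
S_c = C_c·H/(1+e₀)·log₁₀(σ'_f/σ'_0) = 0.29×7.6/(1+1)×log₁₀(122.82/96.1)
    = 1.102 × 0.10655 = 0.1174 m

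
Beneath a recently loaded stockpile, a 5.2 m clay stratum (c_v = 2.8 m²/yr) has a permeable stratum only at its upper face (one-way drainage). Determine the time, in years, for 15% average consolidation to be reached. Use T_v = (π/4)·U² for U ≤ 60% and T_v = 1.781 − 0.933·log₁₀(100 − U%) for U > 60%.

Drainage path length: H_d = H = 5.2 m (single drainage).
U ≤ 60%: T_v = (π/4)·U² = (π/4)×0.15² = 0.017671.
t = T_v·H_d²/c_v = 0.017671×5.2²/2.8 = 0.1707 years.

t ≈ 0.171 years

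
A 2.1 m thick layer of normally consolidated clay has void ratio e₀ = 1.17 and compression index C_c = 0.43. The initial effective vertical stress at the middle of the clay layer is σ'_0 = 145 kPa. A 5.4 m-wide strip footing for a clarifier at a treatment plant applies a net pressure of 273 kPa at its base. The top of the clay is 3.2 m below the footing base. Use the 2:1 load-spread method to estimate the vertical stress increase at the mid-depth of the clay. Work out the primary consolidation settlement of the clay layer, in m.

S_c ≈ 0.13 m

Mid-depth of clay below the footing base: z = 3.2 + 2.1/2 = 4.25 m.
Stress increase at mid-clay by the 2:1 spreading method:
Δσ = qB/(B+z) = 273×5.4/(5.4+4.25) = 152.77 kPa
Final effective stress: σ'_f = σ'_0 + Δσ = 145 + 152.77 = 297.77 kPa.
Normally consolidated clay, so the full stress increment lies on the virgin compression line:
S_c = C_c·H/(1+e₀)·log₁₀(σ'_f/σ'_0) = 0.43×2.1/(1+1.17)×log₁₀(297.77/145)
    = 0.41613 × 0.31251 = 0.13 m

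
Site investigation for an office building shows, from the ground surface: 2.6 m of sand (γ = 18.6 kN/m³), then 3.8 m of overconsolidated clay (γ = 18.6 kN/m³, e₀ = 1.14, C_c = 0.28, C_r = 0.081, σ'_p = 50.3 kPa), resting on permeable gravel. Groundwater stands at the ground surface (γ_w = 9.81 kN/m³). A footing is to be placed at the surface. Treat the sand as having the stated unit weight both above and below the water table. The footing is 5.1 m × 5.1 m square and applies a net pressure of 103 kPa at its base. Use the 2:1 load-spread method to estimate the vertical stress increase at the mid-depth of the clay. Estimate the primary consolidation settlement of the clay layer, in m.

Mid-depth of clay below the ground surface: z = 2.6 + 3.8/2 = 4.5 m.
Total vertical stress at mid-clay: σ_v = 18.6×2.6 + 18.6×1.9 = 83.7 kPa.
Pore pressure: u = 9.81×(4.5 − 0) = 44.145 kPa.
Initial effective stress: σ'_0 = σ_v − u = 83.7 − 44.145 = 39.555 kPa.
Stress increase at mid-clay by the 2:1 spreading method:
Δσ = qBL/((B+z)(L+z)) = 103×5.1×5.1/((5.1+4.5)(5.1+4.5)) = 29.069 kPa
Final effective stress: σ'_f = 39.555 + 29.069 = 68.624 kPa.
σ'_f = 68.624 > σ'_p = 50.3 kPa, so the stress path crosses the preconsolidation pressure — recompression up to σ'_p, then virgin compression beyond:
S_c = H/(1+e₀)·[C_r·log₁₀(σ'_p/σ'_0) + C_c·log₁₀(σ'_f/σ'_p)]
    = 3.8/2.14 × [0.081×log₁₀(50.3/39.555) + 0.28×log₁₀(68.624/50.3)]
    = 1.7757 × [0.0084537 + 0.037774] = 0.08209 m

S_c ≈ 0.0821 m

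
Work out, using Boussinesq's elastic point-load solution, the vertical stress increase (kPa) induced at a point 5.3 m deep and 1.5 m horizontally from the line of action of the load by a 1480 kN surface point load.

Δσ_z ≈ 20.7 kPa

Boussinesq vertical stress below a point load on an elastic half-space:
Δσ_z = 3P/(2πz²) · [1 + (r/z)²]^(−5/2)
r/z = 1.5/5.3 = 0.28302; [1+(r/z)²]^(−5/2) = 0.82478.
Δσ_z = 3×1480/(2π×5.3²) × 0.82478 = 25.157 × 0.82478 = 20.75 kPa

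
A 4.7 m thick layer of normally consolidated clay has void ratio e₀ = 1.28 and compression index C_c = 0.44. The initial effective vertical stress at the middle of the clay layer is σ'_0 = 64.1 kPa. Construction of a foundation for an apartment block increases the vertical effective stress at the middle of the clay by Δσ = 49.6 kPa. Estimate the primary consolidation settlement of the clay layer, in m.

S_c ≈ 0.226 m

Final effective stress: σ'_f = σ'_0 + Δσ = 64.1 + 49.6 = 113.7 kPa.
Normally consolidated clay, so the full stress increment lies on the virgin compression line:
S_c = C_c·H/(1+e₀)·log₁₀(σ'_f/σ'_0) = 0.44×4.7/(1+1.28)×log₁₀(113.7/64.1)
    = 0.90702 × 0.2489 = 0.2258 m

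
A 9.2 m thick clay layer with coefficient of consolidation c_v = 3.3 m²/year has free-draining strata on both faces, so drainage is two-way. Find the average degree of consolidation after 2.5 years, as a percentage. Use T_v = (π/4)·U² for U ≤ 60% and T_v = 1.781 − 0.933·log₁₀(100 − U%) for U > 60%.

Drainage path length: H_d = H/2 = 4.6 m (double drainage).
T_v = c_v·t/H_d² = 3.3×2.5/4.6² = 0.38989.
T_v = 0.38989 corresponds to the U > 60% branch:
U = 1 − 10^((1.781 − T_v)/0.933)/100 = 0.6903

U ≈ 69 %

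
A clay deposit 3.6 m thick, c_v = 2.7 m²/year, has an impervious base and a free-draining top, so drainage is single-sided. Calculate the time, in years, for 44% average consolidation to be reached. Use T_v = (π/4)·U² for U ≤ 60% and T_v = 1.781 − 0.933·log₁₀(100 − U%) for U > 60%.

t ≈ 0.73 years

Drainage path length: H_d = H = 3.6 m (single drainage).
U ≤ 60%: T_v = (π/4)·U² = (π/4)×0.44² = 0.15205.
t = T_v·H_d²/c_v = 0.15205×3.6²/2.7 = 0.7298 years.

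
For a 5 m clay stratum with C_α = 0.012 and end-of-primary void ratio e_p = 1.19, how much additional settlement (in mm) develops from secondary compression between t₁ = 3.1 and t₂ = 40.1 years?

S_s ≈ 30.5 mm

Secondary compression: S_s = C_α·H/(1+e_p)·log₁₀(t₂/t₁)
S_s = 0.012×5/(1+1.19)×log₁₀(40.1/3.1)
    = 0.0274 × 1.112 = 0.03046 m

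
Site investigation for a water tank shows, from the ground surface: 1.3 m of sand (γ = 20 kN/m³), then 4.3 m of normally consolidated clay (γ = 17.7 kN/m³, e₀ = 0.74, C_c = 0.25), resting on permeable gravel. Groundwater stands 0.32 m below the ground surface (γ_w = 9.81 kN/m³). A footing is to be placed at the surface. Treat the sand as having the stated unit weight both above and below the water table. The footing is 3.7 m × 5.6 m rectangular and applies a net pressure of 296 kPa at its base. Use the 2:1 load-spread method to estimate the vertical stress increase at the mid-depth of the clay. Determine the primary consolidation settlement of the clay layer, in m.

Mid-depth of clay below the ground surface: z = 1.3 + 4.3/2 = 3.45 m.
Total vertical stress at mid-clay: σ_v = 20×1.3 + 17.7×2.15 = 64.055 kPa.
Pore pressure: u = 9.81×(3.45 − 0.32) = 30.705 kPa.
Initial effective stress: σ'_0 = σ_v − u = 64.055 − 30.705 = 33.35 kPa.
Stress increase at mid-clay by the 2:1 spreading method:
Δσ = qBL/((B+z)(L+z)) = 296×3.7×5.6/((3.7+3.45)(5.6+3.45)) = 94.782 kPa
Final effective stress: σ'_f = σ'_0 + Δσ = 33.35 + 94.782 = 128.13 kPa.
Normally consolidated clay, so the full stress increment lies on the virgin compression line:
S_c = C_c·H/(1+e₀)·log₁₀(σ'_f/σ'_0) = 0.25×4.3/(1+0.74)×log₁₀(128.13/33.35)
    = 0.61782 × 0.58455 = 0.3611 m

S_c ≈ 0.361 m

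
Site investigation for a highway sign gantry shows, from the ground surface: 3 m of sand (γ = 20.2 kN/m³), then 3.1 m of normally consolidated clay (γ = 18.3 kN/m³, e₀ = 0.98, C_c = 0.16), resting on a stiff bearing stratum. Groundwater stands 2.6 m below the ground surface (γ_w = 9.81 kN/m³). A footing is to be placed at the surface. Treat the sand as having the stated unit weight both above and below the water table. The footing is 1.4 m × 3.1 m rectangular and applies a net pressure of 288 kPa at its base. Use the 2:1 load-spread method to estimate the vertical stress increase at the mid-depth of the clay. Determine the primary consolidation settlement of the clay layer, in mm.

Mid-depth of clay below the ground surface: z = 3 + 3.1/2 = 4.55 m.
Total vertical stress at mid-clay: σ_v = 20.2×3 + 18.3×1.55 = 88.965 kPa.
Pore pressure: u = 9.81×(4.55 − 2.6) = 19.13 kPa.
Initial effective stress: σ'_0 = σ_v − u = 88.965 − 19.13 = 69.835 kPa.
Stress increase at mid-clay by the 2:1 spreading method:
Δσ = qBL/((B+z)(L+z)) = 288×1.4×3.1/((1.4+4.55)(3.1+4.55)) = 27.46 kPa
Final effective stress: σ'_f = σ'_0 + Δσ = 69.835 + 27.46 = 97.295 kPa.
Normally consolidated clay, so the full stress increment lies on the virgin compression line:
S_c = C_c·H/(1+e₀)·log₁₀(σ'_f/σ'_0) = 0.16×3.1/(1+0.98)×log₁₀(97.295/69.835)
    = 0.25051 × 0.14402 = 0.03608 m

S_c ≈ 36.1 mm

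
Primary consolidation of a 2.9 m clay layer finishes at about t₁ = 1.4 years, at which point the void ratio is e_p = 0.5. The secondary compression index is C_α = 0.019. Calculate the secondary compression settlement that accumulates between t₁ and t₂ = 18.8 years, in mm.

Secondary compression: S_s = C_α·H/(1+e_p)·log₁₀(t₂/t₁)
S_s = 0.019×2.9/(1+0.5)×log₁₀(18.8/1.4)
    = 0.03673 × 1.128 = 0.04144 m

S_s ≈ 41.4 mm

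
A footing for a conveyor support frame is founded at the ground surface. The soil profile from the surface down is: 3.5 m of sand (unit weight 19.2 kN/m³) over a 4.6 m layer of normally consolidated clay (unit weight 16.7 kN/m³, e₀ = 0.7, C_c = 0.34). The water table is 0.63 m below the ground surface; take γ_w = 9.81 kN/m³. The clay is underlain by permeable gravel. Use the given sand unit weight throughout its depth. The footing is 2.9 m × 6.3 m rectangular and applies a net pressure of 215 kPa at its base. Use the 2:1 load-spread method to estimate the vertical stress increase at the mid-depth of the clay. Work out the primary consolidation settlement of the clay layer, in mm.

S_c ≈ 207 mm

Mid-depth of clay below the ground surface: z = 3.5 + 4.6/2 = 5.8 m.
Total vertical stress at mid-clay: σ_v = 19.2×3.5 + 16.7×2.3 = 105.61 kPa.
Pore pressure: u = 9.81×(5.8 − 0.63) = 50.718 kPa.
Initial effective stress: σ'_0 = σ_v − u = 105.61 − 50.718 = 54.892 kPa.
Stress increase at mid-clay by the 2:1 spreading method:
Δσ = qBL/((B+z)(L+z)) = 215×2.9×6.3/((2.9+5.8)(6.3+5.8)) = 37.314 kPa
Final effective stress: σ'_f = σ'_0 + Δσ = 54.892 + 37.314 = 92.206 kPa.
Normally consolidated clay, so the full stress increment lies on the virgin compression line:
S_c = C_c·H/(1+e₀)·log₁₀(σ'_f/σ'_0) = 0.34×4.6/(1+0.7)×log₁₀(92.206/54.892)
    = 0.92 × 0.22525 = 0.2072 m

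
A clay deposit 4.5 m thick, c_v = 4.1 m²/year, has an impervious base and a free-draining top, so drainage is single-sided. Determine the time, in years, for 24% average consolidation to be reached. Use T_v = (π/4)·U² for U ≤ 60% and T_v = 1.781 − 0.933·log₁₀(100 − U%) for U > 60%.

t ≈ 0.223 years

Drainage path length: H_d = H = 4.5 m (single drainage).
U ≤ 60%: T_v = (π/4)·U² = (π/4)×0.24² = 0.045239.
t = T_v·H_d²/c_v = 0.045239×4.5²/4.1 = 0.2234 years.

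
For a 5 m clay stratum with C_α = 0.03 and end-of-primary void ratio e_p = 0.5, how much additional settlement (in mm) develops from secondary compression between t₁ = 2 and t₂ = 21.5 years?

Secondary compression: S_s = C_α·H/(1+e_p)·log₁₀(t₂/t₁)
S_s = 0.03×5/(1+0.5)×log₁₀(21.5/2)
    = 0.1 × 1.031 = 0.1031 m

S_s ≈ 103 mm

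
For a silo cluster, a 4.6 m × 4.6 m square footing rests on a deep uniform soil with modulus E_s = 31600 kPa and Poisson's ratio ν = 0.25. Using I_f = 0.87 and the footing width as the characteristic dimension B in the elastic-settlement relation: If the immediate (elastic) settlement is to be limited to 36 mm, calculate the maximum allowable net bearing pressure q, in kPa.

S_e = q·B·(1−ν²)/E_s · I_f  ⇒  q = S_e·E_s / (B·(1−ν²)·I_f).
q = 0.036 × 31600 / (4.6 × 0.9375 × 0.87) = 303.2 kPa

q ≈ 303 kPa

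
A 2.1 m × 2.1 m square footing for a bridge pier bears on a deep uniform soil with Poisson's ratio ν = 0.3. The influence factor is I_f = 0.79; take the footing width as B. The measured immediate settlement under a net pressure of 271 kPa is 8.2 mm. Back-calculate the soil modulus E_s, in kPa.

E_s ≈ 49900 kPa

S_e = q·B·(1−ν²)/E_s · I_f  ⇒  E_s = q·B·(1−ν²)·I_f / S_e.
E_s = 271 × 2.1 × 0.91 × 0.79 / 0.0082 = 49890 kPa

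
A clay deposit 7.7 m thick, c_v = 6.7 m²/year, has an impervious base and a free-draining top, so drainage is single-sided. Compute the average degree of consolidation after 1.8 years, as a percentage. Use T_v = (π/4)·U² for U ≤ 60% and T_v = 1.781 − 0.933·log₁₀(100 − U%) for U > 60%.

U ≈ 50.9 %

Drainage path length: H_d = H = 7.7 m (single drainage).
T_v = c_v·t/H_d² = 6.7×1.8/7.7² = 0.20341.
T_v = 0.20341 corresponds to the U ≤ 60% branch:
U = √(4T_v/π) = 0.5089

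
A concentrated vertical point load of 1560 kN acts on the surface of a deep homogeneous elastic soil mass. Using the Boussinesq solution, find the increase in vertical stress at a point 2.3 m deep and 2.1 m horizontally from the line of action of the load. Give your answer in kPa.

Boussinesq vertical stress below a point load on an elastic half-space:
Δσ_z = 3P/(2πz²) · [1 + (r/z)²]^(−5/2)
r/z = 2.1/2.3 = 0.91304; [1+(r/z)²]^(−5/2) = 0.21964.
Δσ_z = 3×1560/(2π×2.3²) × 0.21964 = 140.8 × 0.21964 = 30.93 kPa

Δσ_z ≈ 30.9 kPa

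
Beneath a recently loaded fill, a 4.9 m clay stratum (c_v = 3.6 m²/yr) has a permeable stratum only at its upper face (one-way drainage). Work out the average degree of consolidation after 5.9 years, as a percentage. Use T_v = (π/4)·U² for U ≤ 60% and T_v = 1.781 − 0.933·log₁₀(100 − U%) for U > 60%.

U ≈ 90.9 %

Drainage path length: H_d = H = 4.9 m (single drainage).
T_v = c_v·t/H_d² = 3.6×5.9/4.9² = 0.88463.
T_v = 0.88463 corresponds to the U > 60% branch:
U = 1 − 10^((1.781 − T_v)/0.933)/100 = 0.9086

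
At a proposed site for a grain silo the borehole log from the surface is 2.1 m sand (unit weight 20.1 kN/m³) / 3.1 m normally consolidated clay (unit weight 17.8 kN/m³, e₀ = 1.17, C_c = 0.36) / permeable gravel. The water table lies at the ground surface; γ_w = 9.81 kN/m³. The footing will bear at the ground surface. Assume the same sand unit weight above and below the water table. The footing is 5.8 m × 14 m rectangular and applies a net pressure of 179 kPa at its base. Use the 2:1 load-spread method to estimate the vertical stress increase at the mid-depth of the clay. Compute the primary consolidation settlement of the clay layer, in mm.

S_c ≈ 284 mm

Mid-depth of clay below the ground surface: z = 2.1 + 3.1/2 = 3.65 m.
Total vertical stress at mid-clay: σ_v = 20.1×2.1 + 17.8×1.55 = 69.8 kPa.
Pore pressure: u = 9.81×(3.65 − 0) = 35.806 kPa.
Initial effective stress: σ'_0 = σ_v − u = 69.8 − 35.806 = 33.994 kPa.
Stress increase at mid-clay by the 2:1 spreading method:
Δσ = qBL/((B+z)(L+z)) = 179×5.8×14/((5.8+3.65)(14+3.65)) = 87.143 kPa
Final effective stress: σ'_f = σ'_0 + Δσ = 33.994 + 87.143 = 121.14 kPa.
Normally consolidated clay, so the full stress increment lies on the virgin compression line:
S_c = C_c·H/(1+e₀)·log₁₀(σ'_f/σ'_0) = 0.36×3.1/(1+1.17)×log₁₀(121.14/33.994)
    = 0.51429 × 0.55189 = 0.2838 m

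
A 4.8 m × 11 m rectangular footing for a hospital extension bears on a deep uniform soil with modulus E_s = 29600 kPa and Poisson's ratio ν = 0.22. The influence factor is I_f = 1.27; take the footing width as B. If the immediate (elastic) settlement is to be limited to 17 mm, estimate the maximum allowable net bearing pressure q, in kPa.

S_e = q·B·(1−ν²)/E_s · I_f  ⇒  q = S_e·E_s / (B·(1−ν²)·I_f).
q = 0.017 × 29600 / (4.8 × 0.9516 × 1.27) = 86.74 kPa

q ≈ 86.7 kPa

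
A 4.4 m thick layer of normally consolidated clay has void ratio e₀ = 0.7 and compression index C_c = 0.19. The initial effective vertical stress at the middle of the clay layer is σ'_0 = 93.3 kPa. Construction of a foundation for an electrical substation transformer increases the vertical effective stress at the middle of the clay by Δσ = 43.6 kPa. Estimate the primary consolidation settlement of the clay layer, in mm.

S_c ≈ 81.9 mm

Final effective stress: σ'_f = σ'_0 + Δσ = 93.3 + 43.6 = 136.9 kPa.
Normally consolidated clay, so the full stress increment lies on the virgin compression line:
S_c = C_c·H/(1+e₀)·log₁₀(σ'_f/σ'_0) = 0.19×4.4/(1+0.7)×log₁₀(136.9/93.3)
    = 0.49176 × 0.16652 = 0.08189 m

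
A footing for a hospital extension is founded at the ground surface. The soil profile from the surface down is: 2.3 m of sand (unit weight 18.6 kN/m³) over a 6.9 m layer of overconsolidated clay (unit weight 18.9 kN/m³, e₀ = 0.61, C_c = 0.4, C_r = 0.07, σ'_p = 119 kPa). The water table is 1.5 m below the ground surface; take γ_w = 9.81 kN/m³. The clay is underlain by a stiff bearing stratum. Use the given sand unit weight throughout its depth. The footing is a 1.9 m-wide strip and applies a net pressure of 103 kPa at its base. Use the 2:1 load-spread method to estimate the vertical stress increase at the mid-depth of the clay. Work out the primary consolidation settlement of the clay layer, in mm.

Mid-depth of clay below the ground surface: z = 2.3 + 6.9/2 = 5.75 m.
Total vertical stress at mid-clay: σ_v = 18.6×2.3 + 18.9×3.45 = 107.98 kPa.
Pore pressure: u = 9.81×(5.75 − 1.5) = 41.693 kPa.
Initial effective stress: σ'_0 = σ_v − u = 107.98 − 41.693 = 66.287 kPa.
Stress increase at mid-clay by the 2:1 spreading method:
Δσ = qB/(B+z) = 103×1.9/(1.9+5.75) = 25.582 kPa
Final effective stress: σ'_f = 66.287 + 25.582 = 91.869 kPa.
σ'_f = 91.869 ≤ σ'_p = 119 kPa, so the clay remains overconsolidated and only the recompression index applies:
S_c = C_r·H/(1+e₀)·log₁₀(σ'_f/σ'_0) = 0.07×6.9/1.61×log₁₀(91.869/66.287)
    = 0.3 × 0.14174 = 0.04252 m

S_c ≈ 42.5 mm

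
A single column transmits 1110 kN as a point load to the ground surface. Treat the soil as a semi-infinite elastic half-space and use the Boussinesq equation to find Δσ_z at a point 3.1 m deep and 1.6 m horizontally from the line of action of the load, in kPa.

Δσ_z ≈ 30.6 kPa

Boussinesq vertical stress below a point load on an elastic half-space:
Δσ_z = 3P/(2πz²) · [1 + (r/z)²]^(−5/2)
r/z = 1.6/3.1 = 0.51613; [1+(r/z)²]^(−5/2) = 0.55409.
Δσ_z = 3×1110/(2π×3.1²) × 0.55409 = 55.149 × 0.55409 = 30.56 kPa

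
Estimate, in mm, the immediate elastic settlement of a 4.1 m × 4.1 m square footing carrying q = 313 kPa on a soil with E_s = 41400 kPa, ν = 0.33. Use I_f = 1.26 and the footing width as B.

S_e ≈ 34.8 mm

Immediate (elastic) settlement: S_e = q·B·(1−ν²)/E_s · I_f.
S_e = 313 × 4.1 × (1 − 0.33²) / 41400 × 1.26
    = 313 × 4.1 × 0.8911 / 41400 × 1.26
    = 0.0348 m = 34.8 mm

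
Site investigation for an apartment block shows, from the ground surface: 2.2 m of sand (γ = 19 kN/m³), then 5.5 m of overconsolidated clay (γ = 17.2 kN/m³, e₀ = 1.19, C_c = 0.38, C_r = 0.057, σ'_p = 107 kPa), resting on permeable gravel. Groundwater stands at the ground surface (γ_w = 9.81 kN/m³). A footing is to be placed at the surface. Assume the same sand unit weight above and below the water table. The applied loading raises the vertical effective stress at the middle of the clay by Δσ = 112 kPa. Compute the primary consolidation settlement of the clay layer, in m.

S_c ≈ 0.207 m

Mid-depth of clay below the ground surface: z = 2.2 + 5.5/2 = 4.95 m.
Total vertical stress at mid-clay: σ_v = 19×2.2 + 17.2×2.75 = 89.1 kPa.
Pore pressure: u = 9.81×(4.95 − 0) = 48.56 kPa.
Initial effective stress: σ'_0 = σ_v − u = 89.1 − 48.56 = 40.54 kPa.
Final effective stress: σ'_f = 40.54 + 112 = 152.54 kPa.
σ'_f = 152.54 > σ'_p = 107 kPa, so the stress path crosses the preconsolidation pressure — recompression up to σ'_p, then virgin compression beyond:
S_c = H/(1+e₀)·[C_r·log₁₀(σ'_p/σ'_0) + C_c·log₁₀(σ'_f/σ'_p)]
    = 5.5/2.19 × [0.057×log₁₀(107/40.54) + 0.38×log₁₀(152.54/107)]
    = 2.5114 × [0.024026 + 0.05852] = 0.2073 m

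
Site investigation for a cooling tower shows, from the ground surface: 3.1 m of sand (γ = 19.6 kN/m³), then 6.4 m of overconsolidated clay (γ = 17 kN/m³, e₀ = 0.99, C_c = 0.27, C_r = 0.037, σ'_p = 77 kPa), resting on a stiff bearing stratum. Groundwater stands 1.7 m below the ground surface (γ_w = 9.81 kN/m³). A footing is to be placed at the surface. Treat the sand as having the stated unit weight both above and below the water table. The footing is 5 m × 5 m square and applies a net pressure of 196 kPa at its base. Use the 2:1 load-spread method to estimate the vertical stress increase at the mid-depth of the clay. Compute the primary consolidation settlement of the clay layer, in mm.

Mid-depth of clay below the ground surface: z = 3.1 + 6.4/2 = 6.3 m.
Total vertical stress at mid-clay: σ_v = 19.6×3.1 + 17×3.2 = 115.16 kPa.
Pore pressure: u = 9.81×(6.3 − 1.7) = 45.126 kPa.
Initial effective stress: σ'_0 = σ_v − u = 115.16 − 45.126 = 70.034 kPa.
Stress increase at mid-clay by the 2:1 spreading method:
Δσ = qBL/((B+z)(L+z)) = 196×5×5/((5+6.3)(5+6.3)) = 38.374 kPa
Final effective stress: σ'_f = 70.034 + 38.374 = 108.41 kPa.
σ'_f = 108.41 > σ'_p = 77 kPa, so the stress path crosses the preconsolidation pressure — recompression up to σ'_p, then virgin compression beyond:
S_c = H/(1+e₀)·[C_r·log₁₀(σ'_p/σ'_0) + C_c·log₁₀(σ'_f/σ'_p)]
    = 6.4/1.99 × [0.037×log₁₀(77/70.034) + 0.27×log₁₀(108.41/77)]
    = 3.2161 × [0.0015237 + 0.040116] = 0.1339 m

S_c ≈ 134 mm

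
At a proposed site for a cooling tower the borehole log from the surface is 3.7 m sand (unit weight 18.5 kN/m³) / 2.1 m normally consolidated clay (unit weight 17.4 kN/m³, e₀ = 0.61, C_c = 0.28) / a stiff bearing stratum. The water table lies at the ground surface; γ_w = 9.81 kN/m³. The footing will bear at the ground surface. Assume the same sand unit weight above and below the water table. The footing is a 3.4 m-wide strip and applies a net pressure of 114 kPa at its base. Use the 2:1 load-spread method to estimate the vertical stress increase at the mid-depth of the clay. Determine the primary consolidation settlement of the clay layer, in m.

Mid-depth of clay below the ground surface: z = 3.7 + 2.1/2 = 4.75 m.
Total vertical stress at mid-clay: σ_v = 18.5×3.7 + 17.4×1.05 = 86.72 kPa.
Pore pressure: u = 9.81×(4.75 − 0) = 46.598 kPa.
Initial effective stress: σ'_0 = σ_v − u = 86.72 − 46.598 = 40.122 kPa.
Stress increase at mid-clay by the 2:1 spreading method:
Δσ = qB/(B+z) = 114×3.4/(3.4+4.75) = 47.558 kPa
Final effective stress: σ'_f = σ'_0 + Δσ = 40.122 + 47.558 = 87.68 kPa.
Normally consolidated clay, so the full stress increment lies on the virgin compression line:
S_c = C_c·H/(1+e₀)·log₁₀(σ'_f/σ'_0) = 0.28×2.1/(1+0.61)×log₁₀(87.68/40.122)
    = 0.36522 × 0.33952 = 0.124 m

S_c ≈ 0.124 m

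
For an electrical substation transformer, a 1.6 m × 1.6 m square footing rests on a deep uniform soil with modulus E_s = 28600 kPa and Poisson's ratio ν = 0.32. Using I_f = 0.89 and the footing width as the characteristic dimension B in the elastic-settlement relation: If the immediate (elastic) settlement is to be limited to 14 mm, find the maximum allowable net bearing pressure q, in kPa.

S_e = q·B·(1−ν²)/E_s · I_f  ⇒  q = S_e·E_s / (B·(1−ν²)·I_f).
q = 0.014 × 28600 / (1.6 × 0.8976 × 0.89) = 313.3 kPa

q ≈ 313 kPa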